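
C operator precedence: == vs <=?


'<=' is relational (level 7); '==' is equality (level 6)
Higher level binds tighter
'<=' has higher precedence than '=='


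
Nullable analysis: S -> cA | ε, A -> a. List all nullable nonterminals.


A nonterminal is nullable iff some alternative derives ε (directly, or every symbol in it is nullable)
Nullable: {S}


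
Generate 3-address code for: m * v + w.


Break into single-operator statements:
t1 = m * v
t2 = t1 + w


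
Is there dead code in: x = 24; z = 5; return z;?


x is assigned but never read
Dead: 'x = 24'


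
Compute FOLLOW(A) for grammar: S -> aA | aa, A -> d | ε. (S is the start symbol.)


$ ∈ FOLLOW(S). For each A -> αBβ: add FIRST(β)\{ε} to FOLLOW(B); if β nullable, add FOLLOW(A).
FOLLOW(A) = {$}


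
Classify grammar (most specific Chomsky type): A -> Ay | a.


Left-linear: every RHS is a terminal or one nonterminal followed by a terminal
Classification: Type 3 (Regular)


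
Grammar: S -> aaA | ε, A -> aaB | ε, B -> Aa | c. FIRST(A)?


Per alternative of A: FIRST(aaB) = {a}; FIRST(ε) = {ε}
FIRST(A) = {a, ε}


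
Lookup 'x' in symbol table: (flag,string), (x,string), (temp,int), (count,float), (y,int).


Lookup 'x' → type string


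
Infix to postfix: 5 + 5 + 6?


Left to right (same or higher precedence on left)
Postfix: 5 5 + 6 +


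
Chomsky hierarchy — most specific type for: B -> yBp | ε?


Single nonterminal LHS, but y^n p^n is not regular
Classification: Type 2 (Context-Free)


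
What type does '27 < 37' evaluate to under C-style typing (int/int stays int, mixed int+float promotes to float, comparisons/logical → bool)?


Operand types: int < int
Rule: comparison yields bool
Result type: bool


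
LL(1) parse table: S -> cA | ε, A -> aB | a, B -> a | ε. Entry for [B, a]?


For [B, a]: 'a' ∈ FIRST(a)
Entry: B -> a


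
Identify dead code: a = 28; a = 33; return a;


first assignment to a is overwritten before any read
Dead: 'a = 28'


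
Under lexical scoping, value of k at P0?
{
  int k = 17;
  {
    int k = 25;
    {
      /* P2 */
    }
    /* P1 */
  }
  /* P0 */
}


k declared in the same block as P0
k = 17


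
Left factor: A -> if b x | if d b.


Common prefix: 'if'
Factored: A -> if A', A' -> b x | d b


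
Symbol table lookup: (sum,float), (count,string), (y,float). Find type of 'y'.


Lookup 'y' → type float


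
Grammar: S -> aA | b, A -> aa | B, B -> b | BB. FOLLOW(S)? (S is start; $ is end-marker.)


$ ∈ FOLLOW(S). For each A -> αBβ: add FIRST(β)\{ε} to FOLLOW(B); if β nullable, add FOLLOW(A).
FOLLOW(S) = {$}


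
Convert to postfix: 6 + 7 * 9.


* has higher precedence, evaluate 7*9 first
Postfix: 6 7 9 * +


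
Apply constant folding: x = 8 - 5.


8 - 5 = 3 at compile time
Optimized: x = 3


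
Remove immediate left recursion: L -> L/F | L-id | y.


Left-recursive alternatives: L/F, L-id; non-recursive: y
Introduce L': L -> yL', L' -> /FL' | -idL' | ε


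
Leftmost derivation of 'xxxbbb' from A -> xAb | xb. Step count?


Derivation: A => xAb => xxAbb => xxxbbb
Steps: 3


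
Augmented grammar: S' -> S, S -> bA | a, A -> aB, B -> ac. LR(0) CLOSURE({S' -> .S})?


Start: S' -> .S
For each item with dot before a nonterminal B, add B -> .γ for every B-production
Closure: [S' -> .S, S -> .bA, S -> .a]


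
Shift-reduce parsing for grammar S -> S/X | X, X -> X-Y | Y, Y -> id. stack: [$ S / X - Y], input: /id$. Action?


handle 'X-Y' on top
Action: reduce (X -> X-Y)


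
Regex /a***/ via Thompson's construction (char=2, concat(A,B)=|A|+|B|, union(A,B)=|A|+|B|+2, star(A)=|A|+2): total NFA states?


Syntax tree has 1 char leaf(s), 0 union(s), 3 star(s)
chars contribute 1×2 = 2; each union adds +2; each star adds +2
Total: 2 + 0 + 6 = 8 states


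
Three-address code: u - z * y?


Break into single-operator statements:
t1 = z * y
t2 = u - t1


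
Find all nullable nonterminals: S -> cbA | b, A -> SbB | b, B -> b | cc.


A nonterminal is nullable iff some alternative derives ε (directly, or every symbol in it is nullable)
Nullable: {}


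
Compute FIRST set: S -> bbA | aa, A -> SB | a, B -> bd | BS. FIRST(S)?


Per alternative of S: FIRST(bbA) = {b}; FIRST(aa) = {a}
FIRST(S) = {a, b}


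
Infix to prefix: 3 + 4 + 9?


left-to-right (same/higher precedence on left): tree is (+ (+ 3 4) 9)
Prefix: + + 3 4 9


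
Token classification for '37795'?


Pattern: digits only
Type: INTEGER_LITERAL


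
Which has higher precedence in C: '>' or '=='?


'>' is relational (level 7); '==' is equality (level 6)
Higher level binds tighter
'>' has higher precedence than '=='


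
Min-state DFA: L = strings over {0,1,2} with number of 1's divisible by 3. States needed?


Track (count of 1) mod 3: states 0..2, accept at 0
Minimal DFA: 3 states


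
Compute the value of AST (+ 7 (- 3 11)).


Evaluate inner: (- 3 11) = -8
Evaluate root: (+ 7 -8) = -1
Result: -1


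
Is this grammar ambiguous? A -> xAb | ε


balanced x^n…b^n: each string has a unique parse
Unambiguous


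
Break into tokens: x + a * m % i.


Scan left to right, longest-match per lexeme
Tokens: ID(x), OP(+), ID(a), OP(*), ID(m), OP(%), ID(i)


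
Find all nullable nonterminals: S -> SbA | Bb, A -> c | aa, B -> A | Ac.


A nonterminal is nullable iff some alternative derives ε (directly, or every symbol in it is nullable)
Nullable: {}


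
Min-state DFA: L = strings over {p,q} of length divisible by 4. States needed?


Track length mod 4: states 0..3, accept at 0
Minimal DFA: 4 states


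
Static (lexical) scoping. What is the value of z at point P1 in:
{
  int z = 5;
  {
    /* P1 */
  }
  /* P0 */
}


P1's block does not declare z; resolves to the enclosing declaration at depth 0
z = 5


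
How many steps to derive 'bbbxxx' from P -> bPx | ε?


Derivation: P => bPx => bbPxx => bbbPxxx => bbbxxx
Steps: 4


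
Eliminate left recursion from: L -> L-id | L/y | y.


Left-recursive alternatives: L-id, L/y; non-recursive: y
Introduce L': L -> yL', L' -> -idL' | /yL' | ε


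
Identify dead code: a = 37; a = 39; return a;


first assignment to a is overwritten before any read
Dead: 'a = 37'


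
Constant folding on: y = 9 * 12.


9 * 12 = 108 at compile time
Optimized: y = 108


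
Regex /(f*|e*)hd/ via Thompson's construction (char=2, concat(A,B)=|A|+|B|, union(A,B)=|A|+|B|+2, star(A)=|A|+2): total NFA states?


Syntax tree has 4 char leaf(s), 1 union(s), 2 star(s)
chars contribute 4×2 = 8; each union adds +2; each star adds +2
Total: 8 + 2 + 4 = 14 states


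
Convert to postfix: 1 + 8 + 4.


Left to right (same or higher precedence on left)
Postfix: 1 8 + 4 +


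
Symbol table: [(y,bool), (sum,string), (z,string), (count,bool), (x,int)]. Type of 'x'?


Lookup 'x' → type int


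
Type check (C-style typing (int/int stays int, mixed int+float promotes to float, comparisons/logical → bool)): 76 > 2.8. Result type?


Operand types: int > float
Rule: comparison yields bool
Result type: bool


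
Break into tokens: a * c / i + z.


Scan left to right, longest-match per lexeme
Tokens: ID(a), OP(*), ID(c), OP(/), ID(i), OP(+), ID(z)


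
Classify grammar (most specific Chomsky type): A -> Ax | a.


Left-linear: every RHS is a terminal or one nonterminal followed by a terminal
Classification: Type 3 (Regular)


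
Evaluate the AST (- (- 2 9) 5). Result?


Evaluate inner: (- 2 9) = -7
Evaluate root: (- -7 5) = -12
Result: -12


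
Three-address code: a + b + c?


Break into single-operator statements:
t1 = a + b
t2 = t1 + c


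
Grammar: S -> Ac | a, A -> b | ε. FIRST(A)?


Per alternative of A: FIRST(b) = {b}; FIRST(ε) = {ε}
FIRST(A) = {b, ε}


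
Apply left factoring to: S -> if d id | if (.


Common prefix: 'if'
Factored: S -> if S', S' -> d id | (


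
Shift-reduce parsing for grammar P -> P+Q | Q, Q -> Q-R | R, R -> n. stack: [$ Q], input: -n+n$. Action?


shift '-' to continue Q -> Q-R
Action: shift


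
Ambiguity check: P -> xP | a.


right-linear, alternatives start with distinct terminals 'x' vs 'a': unique leftmost derivation
Unambiguous


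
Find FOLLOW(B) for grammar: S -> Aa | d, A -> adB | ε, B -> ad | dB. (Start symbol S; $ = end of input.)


$ ∈ FOLLOW(S). For each A -> αBβ: add FIRST(β)\{ε} to FOLLOW(B); if β nullable, add FOLLOW(A).
FOLLOW(B) = {a}


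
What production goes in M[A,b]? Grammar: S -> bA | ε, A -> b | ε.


For [A, b]: 'b' ∈ FIRST(b)
Entry: A -> b


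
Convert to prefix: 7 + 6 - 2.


left-to-right (same/higher precedence on left): tree is (- (+ 7 6) 2)
Prefix: - + 7 6 2


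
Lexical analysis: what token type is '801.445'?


Pattern: digits with a decimal point
Type: FLOAT_LITERAL


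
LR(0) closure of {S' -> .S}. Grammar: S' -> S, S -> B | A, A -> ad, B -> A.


Start: S' -> .S
For each item with dot before a nonterminal B, add B -> .γ for every B-production
Closure: [S' -> .S, S -> .B, S -> .A, B -> .A, A -> .ad]


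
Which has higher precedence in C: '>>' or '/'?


'/' is multiplicative (level 10); '>>' is shift (level 8)
Higher level binds tighter
'/' has higher precedence than '>>'


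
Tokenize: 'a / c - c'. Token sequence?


Scan left to right, longest-match per lexeme
Tokens: ID(a), OP(/), ID(c), OP(-), ID(c)


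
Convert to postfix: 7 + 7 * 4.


* has higher precedence, evaluate 7*4 first
Postfix: 7 7 4 * +


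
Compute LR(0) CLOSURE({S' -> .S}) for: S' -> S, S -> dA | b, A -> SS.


Start: S' -> .S
For each item with dot before a nonterminal B, add B -> .γ for every B-production
Closure: [S' -> .S, S -> .dA, S -> .b]


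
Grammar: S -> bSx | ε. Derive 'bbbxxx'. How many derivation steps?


Derivation: S => bSx => bbSxx => bbbSxxx => bbbxxx
Steps: 4


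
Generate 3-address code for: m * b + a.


Break into single-operator statements:
t1 = m * b
t2 = t1 + a


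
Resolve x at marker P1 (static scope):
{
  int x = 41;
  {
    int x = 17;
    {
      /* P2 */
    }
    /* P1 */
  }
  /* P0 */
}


x declared in the same block as P1
x = 17


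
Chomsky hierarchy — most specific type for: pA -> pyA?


LHS has context (more than one symbol) and |LHS| ≤ |RHS|
Classification: Type 1 (Context-Sensitive)


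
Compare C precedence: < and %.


'%' is multiplicative (level 10); '<' is relational (level 7)
Higher level binds tighter
'%' has higher precedence than '<'


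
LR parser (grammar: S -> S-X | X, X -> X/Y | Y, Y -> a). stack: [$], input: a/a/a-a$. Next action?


no handle on stack; shift 'a'
Action: shift


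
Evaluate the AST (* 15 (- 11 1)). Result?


Evaluate inner: (- 11 1) = 10
Evaluate root: (* 15 10) = 150
Result: 150


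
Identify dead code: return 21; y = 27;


statement follows a return and is unreachable
Dead: 'y = 27'


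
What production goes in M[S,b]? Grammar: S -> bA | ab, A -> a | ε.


For [S, b]: 'b' ∈ FIRST(bA)
Entry: S -> bA


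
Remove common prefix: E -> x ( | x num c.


Common prefix: 'x'
Factored: E -> x E', E' -> ( | num c


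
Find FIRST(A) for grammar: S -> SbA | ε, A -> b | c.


Per alternative of A: FIRST(b) = {b}; FIRST(c) = {c}
FIRST(A) = {b, c}


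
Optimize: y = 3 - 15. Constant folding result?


3 - 15 = -12 at compile time
Optimized: y = -12


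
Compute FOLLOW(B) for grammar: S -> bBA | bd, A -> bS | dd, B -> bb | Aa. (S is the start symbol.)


$ ∈ FOLLOW(S). For each A -> αBβ: add FIRST(β)\{ε} to FOLLOW(B); if β nullable, add FOLLOW(A).
FOLLOW(B) = {b, d}


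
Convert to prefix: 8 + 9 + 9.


left-to-right (same/higher precedence on left): tree is (+ (+ 8 9) 9)
Prefix: + + 8 9 9


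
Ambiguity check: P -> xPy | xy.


balanced x^n…y^n: each string has a unique parse
Unambiguous


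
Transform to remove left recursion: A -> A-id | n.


Left-recursive alternatives: A-id; non-recursive: n
Introduce A': A -> nA', A' -> -idA' | ε


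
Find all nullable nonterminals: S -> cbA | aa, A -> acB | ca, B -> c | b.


A nonterminal is nullable iff some alternative derives ε (directly, or every symbol in it is nullable)
Nullable: {}


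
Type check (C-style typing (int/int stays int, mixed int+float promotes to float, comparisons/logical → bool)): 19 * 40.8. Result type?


Operand types: int * float
Rule: mixed int/float promotes to float; int/int stays int
Result type: float


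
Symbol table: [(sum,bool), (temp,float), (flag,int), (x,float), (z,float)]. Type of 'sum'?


Lookup 'sum' → type bool


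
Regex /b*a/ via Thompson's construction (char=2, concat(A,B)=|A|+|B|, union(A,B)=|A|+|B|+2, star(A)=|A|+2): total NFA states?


Syntax tree has 2 char leaf(s), 0 union(s), 1 star(s)
chars contribute 2×2 = 4; each union adds +2; each star adds +2
Total: 4 + 0 + 2 = 6 states


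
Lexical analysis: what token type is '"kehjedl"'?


Pattern: double-quoted sequence
Type: STRING_LITERAL


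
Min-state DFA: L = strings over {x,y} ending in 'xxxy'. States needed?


Track the longest suffix of input matching a prefix of 'xxxy': 5 classes (prefixes of length 0..4)
Minimal DFA: 5 states


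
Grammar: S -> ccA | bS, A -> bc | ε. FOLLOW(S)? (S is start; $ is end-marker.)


$ ∈ FOLLOW(S). For each A -> αBβ: add FIRST(β)\{ε} to FOLLOW(B); if β nullable, add FOLLOW(A).
FOLLOW(S) = {$}


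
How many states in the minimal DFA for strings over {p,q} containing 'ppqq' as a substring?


KMP-style automaton: 4 progress states + 1 absorbing accept = 5
Minimal DFA: 5 states


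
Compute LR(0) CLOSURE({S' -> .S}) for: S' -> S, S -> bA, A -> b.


Start: S' -> .S
For each item with dot before a nonterminal B, add B -> .γ for every B-production
Closure: [S' -> .S, S -> .bA]


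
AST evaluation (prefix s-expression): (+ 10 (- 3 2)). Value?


Evaluate inner: (- 3 2) = 1
Evaluate root: (+ 10 1) = 11
Result: 11


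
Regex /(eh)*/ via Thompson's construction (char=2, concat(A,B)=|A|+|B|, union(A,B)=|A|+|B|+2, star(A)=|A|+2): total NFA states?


Syntax tree has 2 char leaf(s), 0 union(s), 1 star(s)
chars contribute 2×2 = 4; each union adds +2; each star adds +2
Total: 4 + 0 + 2 = 6 states


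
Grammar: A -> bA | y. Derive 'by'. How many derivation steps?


Derivation: A => bA => by
Steps: 2


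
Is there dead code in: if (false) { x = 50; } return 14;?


condition is constant false, so the whole block is unreachable
Dead: 'if (false) { x = 50; }'


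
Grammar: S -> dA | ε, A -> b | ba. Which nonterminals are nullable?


A nonterminal is nullable iff some alternative derives ε (directly, or every symbol in it is nullable)
Nullable: {S}


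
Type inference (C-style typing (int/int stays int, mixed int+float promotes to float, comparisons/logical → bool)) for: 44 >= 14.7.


Operand types: int >= float
Rule: comparison yields bool
Result type: bool


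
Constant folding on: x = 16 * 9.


16 * 9 = 144 at compile time
Optimized: x = 144


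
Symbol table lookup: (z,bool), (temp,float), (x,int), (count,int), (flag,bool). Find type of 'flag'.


Lookup 'flag' → type bool


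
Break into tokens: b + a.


Scan left to right, longest-match per lexeme
Tokens: ID(b), OP(+), ID(a)


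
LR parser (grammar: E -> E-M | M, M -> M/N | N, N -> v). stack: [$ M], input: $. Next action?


lookahead ∉ {/} so M won't extend; reduce E -> M
Action: reduce (E -> M)


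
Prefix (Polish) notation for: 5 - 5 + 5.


left-to-right (same/higher precedence on left): tree is (+ (- 5 5) 5)
Prefix: + - 5 5 5


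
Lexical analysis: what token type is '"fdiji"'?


Pattern: double-quoted sequence
Type: STRING_LITERAL


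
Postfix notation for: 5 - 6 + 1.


Left to right (same or higher precedence on left)
Postfix: 5 6 - 1 +


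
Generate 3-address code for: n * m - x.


Break into single-operator statements:
t1 = n * m
t2 = t1 - x


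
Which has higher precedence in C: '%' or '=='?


'%' is multiplicative (level 10); '==' is equality (level 6)
Higher level binds tighter
'%' has higher precedence than '=='


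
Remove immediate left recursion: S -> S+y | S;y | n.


Left-recursive alternatives: S+y, S;y; non-recursive: n
Introduce S': S -> nS', S' -> +yS' | ;yS' | ε


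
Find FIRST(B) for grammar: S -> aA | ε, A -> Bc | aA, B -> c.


Per alternative of B: FIRST(c) = {c}
FIRST(B) = {c}


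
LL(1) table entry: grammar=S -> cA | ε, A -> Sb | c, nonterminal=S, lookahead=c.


For [S, c]: 'c' ∈ FIRST(cA)
Entry: S -> cA


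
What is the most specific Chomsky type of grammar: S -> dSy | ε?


Single nonterminal LHS, but d^n y^n is not regular
Classification: Type 2 (Context-Free)


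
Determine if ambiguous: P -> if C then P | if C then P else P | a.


dangling else: 'if C then if C then a else a' parses two ways
Ambiguous


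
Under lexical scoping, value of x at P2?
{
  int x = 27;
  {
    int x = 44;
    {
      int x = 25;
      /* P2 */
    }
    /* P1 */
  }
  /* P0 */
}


x declared in the same block as P2
x = 25


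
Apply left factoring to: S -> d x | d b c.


Common prefix: 'd'
Factored: S -> d S', S' -> x | b c


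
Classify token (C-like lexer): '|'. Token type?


Pattern: operator symbol
Type: OPERATOR


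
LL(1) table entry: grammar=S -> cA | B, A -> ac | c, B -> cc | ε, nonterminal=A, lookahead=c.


For [A, c]: 'c' ∈ FIRST(c)
Entry: A -> c


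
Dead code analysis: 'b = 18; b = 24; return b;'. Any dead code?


first assignment to b is overwritten before any read
Dead: 'b = 18'


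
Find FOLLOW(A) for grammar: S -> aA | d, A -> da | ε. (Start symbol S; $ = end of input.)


$ ∈ FOLLOW(S). For each A -> αBβ: add FIRST(β)\{ε} to FOLLOW(B); if β nullable, add FOLLOW(A).
FOLLOW(A) = {$}


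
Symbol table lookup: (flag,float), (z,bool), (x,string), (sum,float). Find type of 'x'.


Lookup 'x' → type string


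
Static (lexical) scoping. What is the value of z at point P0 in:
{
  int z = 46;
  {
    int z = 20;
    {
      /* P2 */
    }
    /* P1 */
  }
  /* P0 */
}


z declared in the same block as P0
z = 46


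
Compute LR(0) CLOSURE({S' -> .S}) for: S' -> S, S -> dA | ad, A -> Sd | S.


Start: S' -> .S
For each item with dot before a nonterminal B, add B -> .γ for every B-production
Closure: [S' -> .S, S -> .dA, S -> .ad]


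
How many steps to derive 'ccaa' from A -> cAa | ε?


Derivation: A => cAa => ccAaa => ccaa
Steps: 3


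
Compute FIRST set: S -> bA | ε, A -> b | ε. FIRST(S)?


Per alternative of S: FIRST(bA) = {b}; FIRST(ε) = {ε}
FIRST(S) = {b, ε}


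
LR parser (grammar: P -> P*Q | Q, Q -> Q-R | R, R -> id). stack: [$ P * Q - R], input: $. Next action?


handle 'Q-R' on top
Action: reduce (Q -> Q-R)


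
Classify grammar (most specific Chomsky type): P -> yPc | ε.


Single nonterminal LHS, but y^n c^n is not regular
Classification: Type 2 (Context-Free)


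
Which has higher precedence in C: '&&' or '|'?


'|' is bitwise OR (level 3); '&&' is logical AND (level 2)
Higher level binds tighter
'|' has higher precedence than '&&'


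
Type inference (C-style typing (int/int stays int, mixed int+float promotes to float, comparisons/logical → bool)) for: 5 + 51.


Operand types: int + int
Rule: mixed int/float promotes to float; int/int stays int
Result type: int


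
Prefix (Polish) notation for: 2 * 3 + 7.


left-to-right (same/higher precedence on left): tree is (+ (* 2 3) 7)
Prefix: + * 2 3 7


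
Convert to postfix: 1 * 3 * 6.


Left to right (same or higher precedence on left)
Postfix: 1 3 * 6 *


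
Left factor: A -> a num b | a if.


Common prefix: 'a'
Factored: A -> a A', A' -> num b | if


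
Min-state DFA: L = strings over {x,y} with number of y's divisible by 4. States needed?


Track (count of y) mod 4: states 0..3, accept at 0
Minimal DFA: 4 states


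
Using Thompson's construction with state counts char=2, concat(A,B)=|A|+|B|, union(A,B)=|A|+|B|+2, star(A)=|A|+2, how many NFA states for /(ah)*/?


Syntax tree has 2 char leaf(s), 0 union(s), 1 star(s)
chars contribute 2×2 = 4; each union adds +2; each star adds +2
Total: 4 + 0 + 2 = 6 states


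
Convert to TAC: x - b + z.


Break into single-operator statements:
t1 = x - b
t2 = t1 + z


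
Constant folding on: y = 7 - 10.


7 - 10 = -3 at compile time
Optimized: y = -3


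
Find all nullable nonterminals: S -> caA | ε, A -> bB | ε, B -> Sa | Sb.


A nonterminal is nullable iff some alternative derives ε (directly, or every symbol in it is nullable)
Nullable: {A, S}


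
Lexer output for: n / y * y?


Scan left to right, longest-match per lexeme
Tokens: ID(n), OP(/), ID(y), OP(*), ID(y)


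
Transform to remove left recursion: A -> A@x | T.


Left-recursive alternatives: A@x; non-recursive: T
Introduce A': A -> TA', A' -> @xA' | ε


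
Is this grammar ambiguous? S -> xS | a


right-linear, alternatives start with distinct terminals 'x' vs 'a': unique leftmost derivation
Unambiguous


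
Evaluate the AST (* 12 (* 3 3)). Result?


Evaluate inner: (* 3 3) = 9
Evaluate root: (* 12 9) = 108
Result: 108


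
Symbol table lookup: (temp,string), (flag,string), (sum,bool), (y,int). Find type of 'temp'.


Lookup 'temp' → type string


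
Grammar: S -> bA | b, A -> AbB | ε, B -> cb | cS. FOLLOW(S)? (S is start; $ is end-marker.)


$ ∈ FOLLOW(S). For each A -> αBβ: add FIRST(β)\{ε} to FOLLOW(B); if β nullable, add FOLLOW(A).
FOLLOW(S) = {$, b}


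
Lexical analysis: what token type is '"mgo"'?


Pattern: double-quoted sequence
Type: STRING_LITERAL


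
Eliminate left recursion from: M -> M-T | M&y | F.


Left-recursive alternatives: M-T, M&y; non-recursive: F
Introduce M': M -> FM', M' -> -TM' | &yM' | ε


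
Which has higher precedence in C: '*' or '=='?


'*' is multiplicative (level 10); '==' is equality (level 6)
Higher level binds tighter
'*' has higher precedence than '=='


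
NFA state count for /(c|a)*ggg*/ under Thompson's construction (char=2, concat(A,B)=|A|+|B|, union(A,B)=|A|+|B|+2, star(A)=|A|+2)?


Syntax tree has 5 char leaf(s), 1 union(s), 2 star(s)
chars contribute 5×2 = 10; each union adds +2; each star adds +2
Total: 10 + 2 + 4 = 16 states


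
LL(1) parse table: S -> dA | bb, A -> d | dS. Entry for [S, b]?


For [S, b]: 'b' ∈ FIRST(bb)
Entry: S -> bb


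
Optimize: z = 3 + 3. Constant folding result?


3 + 3 = 6 at compile time
Optimized: z = 6


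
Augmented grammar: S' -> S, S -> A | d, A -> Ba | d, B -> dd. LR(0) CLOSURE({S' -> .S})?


Start: S' -> .S
For each item with dot before a nonterminal B, add B -> .γ for every B-production
Closure: [S' -> .S, S -> .A, S -> .d, A -> .Ba, A -> .d, B -> .dd]


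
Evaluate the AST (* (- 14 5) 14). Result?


Evaluate inner: (- 14 5) = 9
Evaluate root: (* 9 14) = 126
Result: 126


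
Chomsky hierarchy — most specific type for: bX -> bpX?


LHS has context (more than one symbol) and |LHS| ≤ |RHS|
Classification: Type 1 (Context-Sensitive)


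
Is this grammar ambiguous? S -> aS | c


right-linear, alternatives start with distinct terminals 'a' vs 'c': unique leftmost derivation
Unambiguous


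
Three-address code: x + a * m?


Break into single-operator statements:
t1 = a * m
t2 = x + t1


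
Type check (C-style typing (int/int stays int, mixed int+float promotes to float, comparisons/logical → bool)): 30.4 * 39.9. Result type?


Operand types: float * float
Rule: mixed int/float promotes to float; int/int stays int
Result type: float


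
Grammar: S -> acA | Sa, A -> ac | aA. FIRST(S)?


Per alternative of S: FIRST(acA) = {a}; FIRST(Sa) = {a}
FIRST(S) = {a}


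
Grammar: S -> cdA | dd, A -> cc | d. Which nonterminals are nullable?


A nonterminal is nullable iff some alternative derives ε (directly, or every symbol in it is nullable)
Nullable: {}


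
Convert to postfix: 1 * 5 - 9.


Left to right (same or higher precedence on left)
Postfix: 1 5 * 9 -


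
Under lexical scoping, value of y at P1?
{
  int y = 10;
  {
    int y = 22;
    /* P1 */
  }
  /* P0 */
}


y declared in the same block as P1
y = 22


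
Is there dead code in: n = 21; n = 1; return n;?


first assignment to n is overwritten before any read
Dead: 'n = 21'


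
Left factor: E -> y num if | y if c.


Common prefix: 'y'
Factored: E -> y E', E' -> num if | if c


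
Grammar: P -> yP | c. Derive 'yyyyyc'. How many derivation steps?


Derivation: P => yP => yyP => yyyP => yyyyP => yyyyyP => yyyyyc
Steps: 6


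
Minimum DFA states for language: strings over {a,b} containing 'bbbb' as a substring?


KMP-style automaton: 4 progress states + 1 absorbing accept = 5
Minimal DFA: 5 states


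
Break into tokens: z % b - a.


Scan left to right, longest-match per lexeme
Tokens: ID(z), OP(%), ID(b), OP(-), ID(a)


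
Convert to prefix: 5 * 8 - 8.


left-to-right (same/higher precedence on left): tree is (- (* 5 8) 8)
Prefix: - * 5 8 8


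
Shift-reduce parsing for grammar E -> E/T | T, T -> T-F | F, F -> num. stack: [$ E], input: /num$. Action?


shift '/' to continue E -> E/T
Action: shift


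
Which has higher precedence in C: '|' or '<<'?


'<<' is shift (level 8); '|' is bitwise OR (level 3)
Higher level binds tighter
'<<' has higher precedence than '|'


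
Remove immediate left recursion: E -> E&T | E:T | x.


Left-recursive alternatives: E&T, E:T; non-recursive: x
Introduce E': E -> xE', E' -> &TE' | :TE' | ε


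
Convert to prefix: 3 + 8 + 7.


left-to-right (same/higher precedence on left): tree is (+ (+ 3 8) 7)
Prefix: + + 3 8 7


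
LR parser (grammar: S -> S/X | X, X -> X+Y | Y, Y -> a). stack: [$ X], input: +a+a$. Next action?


shift '+' to continue X -> X+Y
Action: shift


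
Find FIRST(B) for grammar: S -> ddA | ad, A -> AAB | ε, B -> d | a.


Per alternative of B: FIRST(d) = {d}; FIRST(a) = {a}
FIRST(B) = {a, d}


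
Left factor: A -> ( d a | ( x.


Common prefix: '('
Factored: A -> ( A', A' -> d a | x


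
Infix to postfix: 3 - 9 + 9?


Left to right (same or higher precedence on left)
Postfix: 3 9 - 9 +


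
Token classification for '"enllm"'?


Pattern: double-quoted sequence
Type: STRING_LITERAL


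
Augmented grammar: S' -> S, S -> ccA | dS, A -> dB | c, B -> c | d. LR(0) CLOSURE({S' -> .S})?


Start: S' -> .S
For each item with dot before a nonterminal B, add B -> .γ for every B-production
Closure: [S' -> .S, S -> .ccA, S -> .dS]


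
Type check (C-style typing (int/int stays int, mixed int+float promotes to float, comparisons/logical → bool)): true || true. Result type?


Operand types: bool || bool
Rule: logical operators take bool operands and yield bool
Result type: bool


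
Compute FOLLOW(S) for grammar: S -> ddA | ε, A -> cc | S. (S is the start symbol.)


$ ∈ FOLLOW(S). For each A -> αBβ: add FIRST(β)\{ε} to FOLLOW(B); if β nullable, add FOLLOW(A).
FOLLOW(S) = {$}


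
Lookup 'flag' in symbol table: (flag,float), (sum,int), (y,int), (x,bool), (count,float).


Lookup 'flag' → type float


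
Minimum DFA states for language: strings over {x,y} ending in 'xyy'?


Track the longest suffix of input matching a prefix of 'xyy': 4 classes (prefixes of length 0..3)
Minimal DFA: 4 states


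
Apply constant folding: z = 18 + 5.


18 + 5 = 23 at compile time
Optimized: z = 23


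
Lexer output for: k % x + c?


Scan left to right, longest-match per lexeme
Tokens: ID(k), OP(%), ID(x), OP(+), ID(c)


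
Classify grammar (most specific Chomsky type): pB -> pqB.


LHS has context (more than one symbol) and |LHS| ≤ |RHS|
Classification: Type 1 (Context-Sensitive)


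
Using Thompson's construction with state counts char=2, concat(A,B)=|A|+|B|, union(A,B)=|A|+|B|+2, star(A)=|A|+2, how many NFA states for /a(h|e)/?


Syntax tree has 3 char leaf(s), 1 union(s), 0 star(s)
chars contribute 3×2 = 6; each union adds +2; each star adds +2
Total: 6 + 2 + 0 = 8 states


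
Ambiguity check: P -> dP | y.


right-linear, alternatives start with distinct terminals 'd' vs 'y': unique leftmost derivation
Unambiguous


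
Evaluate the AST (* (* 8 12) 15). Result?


Evaluate inner: (* 8 12) = 96
Evaluate root: (* 96 15) = 1440
Result: 1440


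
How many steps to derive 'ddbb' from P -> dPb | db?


Derivation: P => dPb => ddbb
Steps: 2


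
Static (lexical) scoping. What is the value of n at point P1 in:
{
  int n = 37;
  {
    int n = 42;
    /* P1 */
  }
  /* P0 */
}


n declared in the same block as P1
n = 42


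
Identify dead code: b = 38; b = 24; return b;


first assignment to b is overwritten before any read
Dead: 'b = 38'


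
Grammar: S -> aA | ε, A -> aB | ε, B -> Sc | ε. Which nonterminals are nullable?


A nonterminal is nullable iff some alternative derives ε (directly, or every symbol in it is nullable)
Nullable: {A, B, S}


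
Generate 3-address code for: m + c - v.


Break into single-operator statements:
t1 = m + c
t2 = t1 - v


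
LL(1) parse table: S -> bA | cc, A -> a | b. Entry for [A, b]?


For [A, b]: 'b' ∈ FIRST(b)
Entry: A -> b


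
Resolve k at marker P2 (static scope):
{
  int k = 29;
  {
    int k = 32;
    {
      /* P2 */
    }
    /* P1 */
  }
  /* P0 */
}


P2's block does not declare k; resolves to the enclosing declaration at depth 1
k = 32


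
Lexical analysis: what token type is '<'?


Pattern: operator symbol
Type: OPERATOR


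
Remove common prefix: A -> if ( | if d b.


Common prefix: 'if'
Factored: A -> if A', A' -> ( | d b


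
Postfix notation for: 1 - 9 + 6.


Left to right (same or higher precedence on left)
Postfix: 1 9 - 6 +


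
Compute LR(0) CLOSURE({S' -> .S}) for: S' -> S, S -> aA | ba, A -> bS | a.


Start: S' -> .S
For each item with dot before a nonterminal B, add B -> .γ for every B-production
Closure: [S' -> .S, S -> .aA, S -> .ba]


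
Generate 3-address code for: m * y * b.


Break into single-operator statements:
t1 = m * y
t2 = t1 * b


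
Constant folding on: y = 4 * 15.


4 * 15 = 60 at compile time
Optimized: y = 60


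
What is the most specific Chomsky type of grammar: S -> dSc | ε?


Single nonterminal LHS, but d^n c^n is not regular
Classification: Type 2 (Context-Free)


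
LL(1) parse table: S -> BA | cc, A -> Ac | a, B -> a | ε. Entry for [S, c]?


For [S, c]: 'c' ∈ FIRST(cc)
Entry: S -> cc


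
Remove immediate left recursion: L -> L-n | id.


Left-recursive alternatives: L-n; non-recursive: id
Introduce L': L -> idL', L' -> -nL' | ε


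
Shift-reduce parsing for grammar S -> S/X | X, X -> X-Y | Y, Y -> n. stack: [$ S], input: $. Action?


start symbol S on stack, input exhausted
Action: accept


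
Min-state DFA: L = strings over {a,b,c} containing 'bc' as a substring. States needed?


KMP-style automaton: 2 progress states + 1 absorbing accept = 3
Minimal DFA: 3 states


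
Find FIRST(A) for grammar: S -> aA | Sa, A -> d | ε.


Per alternative of A: FIRST(d) = {d}; FIRST(ε) = {ε}
FIRST(A) = {d, ε}


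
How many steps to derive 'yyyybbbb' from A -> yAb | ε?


Derivation: A => yAb => yyAbb => yyyAbbb => yyyyAbbbb => yyyybbbb
Steps: 5


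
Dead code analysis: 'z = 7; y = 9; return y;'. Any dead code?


z is assigned but never read
Dead: 'z = 7'


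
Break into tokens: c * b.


Scan left to right, longest-match per lexeme
Tokens: ID(c), OP(*), ID(b)


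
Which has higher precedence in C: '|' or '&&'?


'|' is bitwise OR (level 3); '&&' is logical AND (level 2)
Higher level binds tighter
'|' has higher precedence than '&&'


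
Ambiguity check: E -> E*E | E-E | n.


'n*n-n' has two parse trees (no precedence encoded between * and -)
Ambiguous


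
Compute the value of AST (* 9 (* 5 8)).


Evaluate inner: (* 5 8) = 40
Evaluate root: (* 9 40) = 360
Result: 360


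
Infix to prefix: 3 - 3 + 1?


left-to-right (same/higher precedence on left): tree is (+ (- 3 3) 1)
Prefix: + - 3 3 1


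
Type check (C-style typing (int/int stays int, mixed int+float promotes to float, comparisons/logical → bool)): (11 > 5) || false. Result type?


Operand types: bool || bool
Rule: logical operators take bool operands and yield bool
Result type: bool


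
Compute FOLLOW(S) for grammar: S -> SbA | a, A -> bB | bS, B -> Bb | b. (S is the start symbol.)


$ ∈ FOLLOW(S). For each A -> αBβ: add FIRST(β)\{ε} to FOLLOW(B); if β nullable, add FOLLOW(A).
FOLLOW(S) = {$, b}


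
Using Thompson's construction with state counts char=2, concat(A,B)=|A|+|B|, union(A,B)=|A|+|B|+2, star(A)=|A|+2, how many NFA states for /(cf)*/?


Syntax tree has 2 char leaf(s), 0 union(s), 1 star(s)
chars contribute 2×2 = 4; each union adds +2; each star adds +2
Total: 4 + 0 + 2 = 6 states


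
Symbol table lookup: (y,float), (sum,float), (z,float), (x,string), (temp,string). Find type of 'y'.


Lookup 'y' → type float


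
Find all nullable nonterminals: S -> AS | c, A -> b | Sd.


A nonterminal is nullable iff some alternative derives ε (directly, or every symbol in it is nullable)
Nullable: {}


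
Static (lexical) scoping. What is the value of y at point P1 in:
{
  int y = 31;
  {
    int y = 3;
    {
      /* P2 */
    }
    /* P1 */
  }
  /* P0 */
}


y declared in the same block as P1
y = 3


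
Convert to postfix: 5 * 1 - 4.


Left to right (same or higher precedence on left)
Postfix: 5 1 * 4 -


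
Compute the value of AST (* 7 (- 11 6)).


Evaluate inner: (- 11 6) = 5
Evaluate root: (* 7 5) = 35
Result: 35


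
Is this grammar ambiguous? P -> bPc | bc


balanced b^n…c^n: each string has a unique parse
Unambiguous


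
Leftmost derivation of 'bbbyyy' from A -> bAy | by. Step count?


Derivation: A => bAy => bbAyy => bbbyyy
Steps: 3


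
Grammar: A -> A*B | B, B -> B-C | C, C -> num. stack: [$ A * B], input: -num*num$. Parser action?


'-' can extend B; shift to build B -> B-C
Action: shift


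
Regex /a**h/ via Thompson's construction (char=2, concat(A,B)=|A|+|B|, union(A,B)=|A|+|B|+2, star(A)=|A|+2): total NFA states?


Syntax tree has 2 char leaf(s), 0 union(s), 2 star(s)
chars contribute 2×2 = 4; each union adds +2; each star adds +2
Total: 4 + 0 + 4 = 8 states


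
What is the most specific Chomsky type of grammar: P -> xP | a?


Right-linear: every RHS is a terminal or a terminal followed by one nonterminal
Classification: Type 3 (Regular)


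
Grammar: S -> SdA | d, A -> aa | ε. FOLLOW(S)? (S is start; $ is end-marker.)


$ ∈ FOLLOW(S). For each A -> αBβ: add FIRST(β)\{ε} to FOLLOW(B); if β nullable, add FOLLOW(A).
FOLLOW(S) = {$, d}


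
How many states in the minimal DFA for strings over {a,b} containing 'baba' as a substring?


KMP-style automaton: 4 progress states + 1 absorbing accept = 5
Minimal DFA: 5 states


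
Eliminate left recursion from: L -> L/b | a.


Left-recursive alternatives: L/b; non-recursive: a
Introduce L': L -> aL', L' -> /bL' | ε


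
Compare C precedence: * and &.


'*' is multiplicative (level 10); '&' is bitwise AND (level 5)
Higher level binds tighter
'*' has higher precedence than '&'


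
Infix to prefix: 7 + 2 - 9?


left-to-right (same/higher precedence on left): tree is (- (+ 7 2) 9)
Prefix: - + 7 2 9


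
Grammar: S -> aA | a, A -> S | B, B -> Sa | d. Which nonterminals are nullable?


A nonterminal is nullable iff some alternative derives ε (directly, or every symbol in it is nullable)
Nullable: {}


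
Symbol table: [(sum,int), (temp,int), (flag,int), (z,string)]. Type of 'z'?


Lookup 'z' → type string


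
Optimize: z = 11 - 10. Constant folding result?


11 - 10 = 1 at compile time
Optimized: z = 1


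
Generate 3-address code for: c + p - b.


Break into single-operator statements:
t1 = c + p
t2 = t1 - b


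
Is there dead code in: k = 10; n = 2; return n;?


k is assigned but never read
Dead: 'k = 10'


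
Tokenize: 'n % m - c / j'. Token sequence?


Scan left to right, longest-match per lexeme
Tokens: ID(n), OP(%), ID(m), OP(-), ID(c), OP(/), ID(j)


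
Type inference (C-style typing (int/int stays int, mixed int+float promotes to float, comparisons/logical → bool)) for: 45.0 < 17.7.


Operand types: float < float
Rule: comparison yields bool
Result type: bool


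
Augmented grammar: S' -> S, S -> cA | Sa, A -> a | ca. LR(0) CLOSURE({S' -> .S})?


Start: S' -> .S
For each item with dot before a nonterminal B, add B -> .γ for every B-production
Closure: [S' -> .S, S -> .cA, S -> .Sa]


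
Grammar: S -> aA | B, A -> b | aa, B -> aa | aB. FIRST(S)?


Per alternative of S: FIRST(aA) = {a}; FIRST(B) = {a}
FIRST(S) = {a}


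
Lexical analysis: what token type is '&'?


Pattern: operator symbol
Type: OPERATOR


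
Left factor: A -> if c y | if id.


Common prefix: 'if'
Factored: A -> if A', A' -> c y | id


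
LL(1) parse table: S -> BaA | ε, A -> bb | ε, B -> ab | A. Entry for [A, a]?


For [A, a]: ε is nullable and 'a' ∈ FOLLOW(A)
Entry: A -> ε


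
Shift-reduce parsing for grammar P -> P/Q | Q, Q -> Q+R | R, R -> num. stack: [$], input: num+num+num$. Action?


no handle on stack; shift 'num'
Action: shift


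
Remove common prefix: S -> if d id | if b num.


Common prefix: 'if'
Factored: S -> if S', S' -> d id | b num


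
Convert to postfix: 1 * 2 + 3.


Left to right (same or higher precedence on left)
Postfix: 1 2 * 3 +


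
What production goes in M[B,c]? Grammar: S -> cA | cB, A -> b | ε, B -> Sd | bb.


For [B, c]: 'c' ∈ FIRST(Sd)
Entry: B -> Sd


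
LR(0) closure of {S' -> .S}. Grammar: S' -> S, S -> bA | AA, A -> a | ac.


Start: S' -> .S
For each item with dot before a nonterminal B, add B -> .γ for every B-production
Closure: [S' -> .S, S -> .bA, S -> .AA, A -> .a, A -> .ac]


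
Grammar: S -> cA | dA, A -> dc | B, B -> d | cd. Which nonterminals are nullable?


A nonterminal is nullable iff some alternative derives ε (directly, or every symbol in it is nullable)
Nullable: {}


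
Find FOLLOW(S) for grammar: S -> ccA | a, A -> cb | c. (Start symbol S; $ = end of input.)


$ ∈ FOLLOW(S). For each A -> αBβ: add FIRST(β)\{ε} to FOLLOW(B); if β nullable, add FOLLOW(A).
FOLLOW(S) = {$}


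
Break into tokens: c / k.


Scan left to right, longest-match per lexeme
Tokens: ID(c), OP(/), ID(k)


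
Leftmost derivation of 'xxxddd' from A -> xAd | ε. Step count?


Derivation: A => xAd => xxAdd => xxxAddd => xxxddd
Steps: 4


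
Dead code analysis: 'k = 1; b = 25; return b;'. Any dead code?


k is assigned but never read
Dead: 'k = 1'


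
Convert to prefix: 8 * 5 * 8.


left-to-right (same/higher precedence on left): tree is (* (* 8 5) 8)
Prefix: * * 8 5 8


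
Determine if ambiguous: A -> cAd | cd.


balanced c^n…d^n: each string has a unique parse
Unambiguous


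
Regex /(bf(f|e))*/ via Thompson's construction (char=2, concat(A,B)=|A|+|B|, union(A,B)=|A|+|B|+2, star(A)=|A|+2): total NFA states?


Syntax tree has 4 char leaf(s), 1 union(s), 1 star(s)
chars contribute 4×2 = 8; each union adds +2; each star adds +2
Total: 8 + 2 + 2 = 12 states
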